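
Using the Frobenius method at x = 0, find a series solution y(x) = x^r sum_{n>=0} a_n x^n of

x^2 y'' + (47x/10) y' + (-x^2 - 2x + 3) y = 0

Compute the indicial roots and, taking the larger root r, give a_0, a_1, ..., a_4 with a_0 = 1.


Write in Frobenius form y'' + (p(x)/x) y' + (q(x)/x^2) y = 0:
  p(x) = 47/10,  q(x) = -x^2 - 2x + 3.
Indicial equation: r(r-1) + (47/10) r + (3) = 0 -> roots r_1 = -6/5, r_2 = -5/2.
Take r = r_1 = -6/5. Let y(x) = x^r sum_{n>=0} a_n x^n with a_0 = 1.
Substitute y = x^r sum a_n x^n and match x^{r+n}. The recurrence is
  D(n) a_n - 2 a_{n-1} - 1 a_{n-2} = 0,  where D(n) = (r+n)(r+n-1) + (47/10)(r+n) + (3).
  a_n = [2 a_{n-1} + 1 a_{n-2}] / D(n).
Since the indicial polynomial factors as (r - r_1)(r - r_2), D(n) = (r_1 + n - r_1)(r_1 + n - r_2) = n(n + 13/10).
Evaluating step by step (a_0 = 1):
  n = 1: D(1) = 1(1 + 13/10) = 23/10; numerator = 2(1) = 2; a_1 = (2)/(23/10) = 20/23
  n = 2: D(2) = 2(2 + 13/10) = 33/5; numerator = 2(20/23) + 1(1) = 63/23; a_2 = (63/23)/(33/5) = 105/253
  n = 3: D(3) = 3(3 + 13/10) = 129/10; numerator = 2(105/253) + 1(20/23) = 430/253; a_3 = (430/253)/(129/10) = 100/759
  n = 4: D(4) = 4(4 + 13/10) = 106/5; numerator = 2(100/759) + 1(105/253) = 515/759; a_4 = (515/759)/(106/5) = 2575/80454

r = -6/5; a_0 = 1; a_1 = 20/23; a_2 = 105/253; a_3 = 100/759; a_4 = 2575/80454


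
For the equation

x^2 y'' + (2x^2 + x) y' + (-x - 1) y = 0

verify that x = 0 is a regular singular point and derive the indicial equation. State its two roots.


Divide by x^2 to reach normal form y'' + P_1(x) y' + P_2(x) y = 0 with P_1(x) = 2 + 1/x and P_2(x) = -1/x - 1/x^2.
x = 0 is a singular point because the y'-coefficient 2 + 1/x has a pole at x = 0 and the y-coefficient -1/x - 1/x^2 has a pole at x = 0.
It is a regular singular point because x P_1(x) = p(x) = 2x + 1 and x^2 P_2(x) = q(x) = -x - 1 are polynomials, hence analytic at x = 0.
p(0) = 1,  q(0) = -1.
Indicial equation: r(r-1) + p(0) r + q(0) = 0, i.e. r^2 + (p(0) - 1) r + q(0) = 0, i.e. r^2 - 1 = 0.
Discriminant: (0)^2 - 4(-1) = 4, so r = (0 ± 2)/2.
Solving: r_1 = 1, r_2 = -1.

indicial: r^2 - 1 = 0; roots r_1 = 1, r_2 = -1


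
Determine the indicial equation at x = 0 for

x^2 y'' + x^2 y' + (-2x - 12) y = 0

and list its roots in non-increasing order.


Divide by x^2 to reach normal form y'' + P_1(x) y' + P_2(x) y = 0 with P_1(x) = 1 and P_2(x) = -2/x - 12/x^2.
x = 0 is a singular point because the y-coefficient -2/x - 12/x^2 has a pole at x = 0.
It is a regular singular point because x P_1(x) = p(x) = x and x^2 P_2(x) = q(x) = -2x - 12 are polynomials, hence analytic at x = 0.
p(0) = 0,  q(0) = -12.
Indicial equation: r(r-1) + p(0) r + q(0) = 0, i.e. r^2 + (p(0) - 1) r + q(0) = 0, i.e. r^2 - 1 r - 12 = 0.
Discriminant: (-1)^2 - 4(-12) = 49, so r = (1 ± 7)/2.
Solving: r_1 = 4, r_2 = -3.

indicial: r^2 - 1 r - 12 = 0; roots r_1 = 4, r_2 = -3


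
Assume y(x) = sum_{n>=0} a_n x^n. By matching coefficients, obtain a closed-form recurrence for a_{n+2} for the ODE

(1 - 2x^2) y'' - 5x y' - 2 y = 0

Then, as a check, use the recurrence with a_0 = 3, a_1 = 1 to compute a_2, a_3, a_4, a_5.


Substitute y = sum_n a_n x^n.
(1 - 2 x^2) y'' contributes (n+2)(n+1) a_{n+2} - 2 n(n-1) a_n at x^n.
-5 x y'(x) contributes -5 n a_n at x^n.
-2 y(x) contributes -2 a_n at x^n.
Matching x^n: (n+2)(n+1) a_{n+2} + (-2 n(n-1) - 5 n - 2) a_n = 0.
Thus a_{n+2} = (2 n(n-1) + 5 n + 2) / ((n+1)(n+2)) * a_n.

Check with a_0 = 3, a_1 = 1 (apply the recurrence for n = 0, 1, 2, 3): a_0 = 3, a_1 = 1, a_2 = 3, a_3 = 7/6, a_4 = 4, a_5 = 203/120.

a_(n+2) = (2 n(n-1) + 5 n + 2) / ((n+1)(n+2)) * a_n; check: a_0 = 3, a_1 = 1, a_2 = 3, a_3 = 7/6, a_4 = 4, a_5 = 203/120


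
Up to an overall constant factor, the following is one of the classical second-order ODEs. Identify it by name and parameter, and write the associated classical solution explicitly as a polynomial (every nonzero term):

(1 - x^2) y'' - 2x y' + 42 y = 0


The equation is already in a standard form:  (1 - x^2) y'' - 2x y' + 42 y = 0.
This matches the Legendre equation (1 - x^2) y'' - 2x y' + n(n+1) y = 0 (note the -2x y' term) with n(n+1) = 42, so n = 6; the polynomial solution is P_6(x).
With y = sum_k a_k x^k, matching x^k gives (k+2)(k+1) a_{k+2} = [k(k+1) - n(n+1)] a_k = (k - 6)(k + 7) a_k. The right side vanishes at k = 6, so the series with the parity of 6 terminates at degree 6.
Standard normalization (P_n(1) = 1): leading coefficient (2n)!/(2^n (n!)^2) = 479001600/(64*518400) = 231/16, so a_6 = 231/16. Work downward with a_k = (k+1)(k+2) a_{k+2} / ((k - 6)(k + 7)):
  a_4 = (5)(6)(231/16) / ((4 - 6)(4 + 7)) = (3465/8)/(-22) = -315/16
  a_2 = (3)(4)(-315/16) / ((2 - 6)(2 + 7)) = (-945/4)/(-36) = 105/16
  a_0 = (1)(2)(105/16) / ((0 - 6)(0 + 7)) = (105/8)/(-42) = -5/16
Hence P_6(x) = 231 x^6/16 - 315 x^4/16 + 105 x^2/16 - 5/16.

P_6(x); series = 231 x^6/16 - 315 x^4/16 + 105 x^2/16 - 5/16


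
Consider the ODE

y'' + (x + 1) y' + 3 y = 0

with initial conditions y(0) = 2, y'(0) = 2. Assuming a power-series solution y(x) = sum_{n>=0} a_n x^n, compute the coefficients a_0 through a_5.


Ansatz: y(x) = sum_{n>=0} a_n x^n, so y'(x) = sum_{n>=1} n a_n x^(n-1) and y''(x) = sum_{n>=2} n(n-1) a_n x^(n-2).
Substitute into P(x) y'' + Q(x) y' + R(x) y = 0 with P(x) = 1, Q(x) = x + 1, R(x) = 3, and match powers of x.
Initial conditions: a_0 = 2, a_1 = 2.
Setting the coefficient of each power of x to zero and solving order by order (substituting the coefficients already found):
  x^0: 2 a_2 + a_1 + 3 a_0 = 0  ->  2 a_2 = -a_1 - 3 a_0 = -8  ->  a_2 = -4
  x^1: 6 a_3 + 2 a_2 + 4 a_1 = 0  ->  6 a_3 = -2 a_2 - 4 a_1 = 0  ->  a_3 = 0
  x^2: 12 a_4 + 3 a_3 + 5 a_2 = 0  ->  12 a_4 = -3 a_3 - 5 a_2 = 20  ->  a_4 = 5/3
  x^3: 20 a_5 + 4 a_4 + 6 a_3 = 0  ->  20 a_5 = -4 a_4 - 6 a_3 = -20/3  ->  a_5 = -1/3
Truncated series: y(x) = 2 + 2 x - 4 x^2 + (5/3) x^4 - (1/3) x^5 + O(x^6).

a_0 = 2; a_1 = 2; a_2 = -4; a_3 = 0; a_4 = 5/3; a_5 = -1/3


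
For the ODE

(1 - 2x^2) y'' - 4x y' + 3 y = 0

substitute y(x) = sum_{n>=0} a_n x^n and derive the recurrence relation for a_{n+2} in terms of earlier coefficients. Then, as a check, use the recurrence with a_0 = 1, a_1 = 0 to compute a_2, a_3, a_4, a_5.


Substitute y = sum_n a_n x^n.
(1 - 2 x^2) y'' contributes (n+2)(n+1) a_{n+2} - 2 n(n-1) a_n at x^n.
-4 x y'(x) contributes -4 n a_n at x^n.
3 y(x) contributes 3 a_n at x^n.
Matching x^n: (n+2)(n+1) a_{n+2} + (-2 n(n-1) - 4 n + 3) a_n = 0.
Thus a_{n+2} = (2 n(n-1) + 4 n - 3) / ((n+1)(n+2)) * a_n.

Check with a_0 = 1, a_1 = 0 (apply the recurrence for n = 0, 1, 2, 3): a_0 = 1, a_1 = 0, a_2 = -3/2, a_3 = 0, a_4 = -9/8, a_5 = 0.

a_(n+2) = (2 n(n-1) + 4 n - 3) / ((n+1)(n+2)) * a_n; check: a_0 = 1, a_1 = 0, a_2 = -3/2, a_3 = 0, a_4 = -9/8, a_5 = 0


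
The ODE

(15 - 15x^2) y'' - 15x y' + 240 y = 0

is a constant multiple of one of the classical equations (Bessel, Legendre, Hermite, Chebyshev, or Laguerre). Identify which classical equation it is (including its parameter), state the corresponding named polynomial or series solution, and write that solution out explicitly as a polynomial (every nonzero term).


All three coefficients share the factor 15; dividing through by 15 gives  (1 - x^2) y'' - x y' + 16 y = 0.
This matches the Chebyshev equation (1 - x^2) y'' - x y' + n^2 y = 0 (note the -x y' term, not -2x y') with n^2 = 16, so n = 4; the polynomial solution is T_4(x).
With y = sum_k a_k x^k, matching x^k gives (k+2)(k+1) a_{k+2} = (k^2 - n^2) a_k = (k - 4)(k + 4) a_k. The right side vanishes at k = 4, so the series with the parity of 4 terminates at degree 4.
Standard normalization: leading coefficient of T_n is 2^(n-1), so a_4 = 2^3 = 8. Work downward with a_k = (k+1)(k+2) a_{k+2} / ((k - 4)(k + 4)):
  a_2 = (3)(4)(8) / ((2 - 4)(2 + 4)) = 96/(-12) = -8
  a_0 = (1)(2)(-8) / ((0 - 4)(0 + 4)) = -16/(-16) = 1
Hence T_4(x) = 8 x^4 - 8 x^2 + 1.

T_4(x); series = 8 x^4 - 8 x^2 + 1


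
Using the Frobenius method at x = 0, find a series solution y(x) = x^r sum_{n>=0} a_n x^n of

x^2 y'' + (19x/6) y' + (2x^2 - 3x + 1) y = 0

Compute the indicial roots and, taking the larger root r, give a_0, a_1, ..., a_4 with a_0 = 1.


Write in Frobenius form y'' + (p(x)/x) y' + (q(x)/x^2) y = 0:
  p(x) = 19/6,  q(x) = 2x^2 - 3x + 1.
Indicial equation: r(r-1) + (19/6) r + (1) = 0 -> roots r_1 = -2/3, r_2 = -3/2.
Take r = r_1 = -2/3. Let y(x) = x^r sum_{n>=0} a_n x^n with a_0 = 1.
Substitute y = x^r sum a_n x^n and match x^{r+n}. The recurrence is
  D(n) a_n - 3 a_{n-1} + 2 a_{n-2} = 0,  where D(n) = (r+n)(r+n-1) + (19/6)(r+n) + (1).
  a_n = [3 a_{n-1} - 2 a_{n-2}] / D(n).
Since the indicial polynomial factors as (r - r_1)(r - r_2), D(n) = (r_1 + n - r_1)(r_1 + n - r_2) = n(n + 5/6).
Evaluating step by step (a_0 = 1):
  n = 1: D(1) = 1(1 + 5/6) = 11/6; numerator = 3(1) = 3; a_1 = (3)/(11/6) = 18/11
  n = 2: D(2) = 2(2 + 5/6) = 17/3; numerator = 3(18/11) - 2(1) = 32/11; a_2 = (32/11)/(17/3) = 96/187
  n = 3: D(3) = 3(3 + 5/6) = 23/2; numerator = 3(96/187) - 2(18/11) = -324/187; a_3 = (-324/187)/(23/2) = -648/4301
  n = 4: D(4) = 4(4 + 5/6) = 58/3; numerator = 3(-648/4301) - 2(96/187) = -6360/4301; a_4 = (-6360/4301)/(58/3) = -9540/124729

r = -2/3; a_0 = 1; a_1 = 18/11; a_2 = 96/187; a_3 = -648/4301; a_4 = -9540/124729


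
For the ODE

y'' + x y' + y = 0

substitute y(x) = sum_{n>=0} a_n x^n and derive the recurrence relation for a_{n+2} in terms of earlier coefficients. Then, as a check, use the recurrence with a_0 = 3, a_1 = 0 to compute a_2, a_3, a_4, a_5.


Substitute y = sum_n a_n x^n.
y''(x) has coefficient (n+2)(n+1) a_{n+2} at x^n;
x y'(x) has coefficient n a_n at x^n (shift);
y(x) has coefficient 1 a_n at x^n.
Matching x^n: (n+2)(n+1) a_{n+2} + (n + 1) a_n = 0.
Thus a_{n+2} = (-n - 1) / ((n+1)(n+2)) * a_n.

Check with a_0 = 3, a_1 = 0 (apply the recurrence for n = 0, 1, 2, 3): a_0 = 3, a_1 = 0, a_2 = -3/2, a_3 = 0, a_4 = 3/8, a_5 = 0.

a_(n+2) = (-n - 1) / ((n+1)(n+2)) * a_n; check: a_0 = 3, a_1 = 0, a_2 = -3/2, a_3 = 0, a_4 = 3/8, a_5 = 0


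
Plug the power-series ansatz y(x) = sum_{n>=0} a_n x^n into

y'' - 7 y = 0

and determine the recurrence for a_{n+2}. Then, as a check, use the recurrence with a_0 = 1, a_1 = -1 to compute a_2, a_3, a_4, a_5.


Substitute y = sum_n a_n x^n into y'' + (const) y = 0.
y''(x) = sum_{n>=0} (n+2)(n+1) a_{n+2} x^n.
The ODE becomes sum_n [(n+2)(n+1) a_{n+2} - 7 a_n] x^n = 0.
Setting each coefficient to zero gives the recurrence:
  (n+2)(n+1) a_{n+2} - 7 a_n = 0,
  a_{n+2} = 7 / ((n+1)(n+2)) a_n.

Check with a_0 = 1, a_1 = -1 (apply the recurrence for n = 0, 1, 2, 3): a_0 = 1, a_1 = -1, a_2 = 7/2, a_3 = -7/6, a_4 = 49/24, a_5 = -49/120.

a_{n+2} = 7/((n+1)(n+2)) * a_n; check: a_0 = 1, a_1 = -1, a_2 = 7/2, a_3 = -7/6, a_4 = 49/24, a_5 = -49/120


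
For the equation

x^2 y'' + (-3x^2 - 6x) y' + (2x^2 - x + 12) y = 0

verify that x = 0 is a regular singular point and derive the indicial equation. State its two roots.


Divide by x^2 to reach normal form y'' + P_1(x) y' + P_2(x) y = 0 with P_1(x) = -3 - 6/x and P_2(x) = 2 - 1/x + 12/x^2.
x = 0 is a singular point because the y'-coefficient -3 - 6/x has a pole at x = 0 and the y-coefficient 2 - 1/x + 12/x^2 has a pole at x = 0.
It is a regular singular point because x P_1(x) = p(x) = -3x - 6 and x^2 P_2(x) = q(x) = 2x^2 - x + 12 are polynomials, hence analytic at x = 0.
p(0) = -6,  q(0) = 12.
Indicial equation: r(r-1) + p(0) r + q(0) = 0, i.e. r^2 + (p(0) - 1) r + q(0) = 0, i.e. r^2 - 7 r + 12 = 0.
Discriminant: (-7)^2 - 4(12) = 1, so r = (7 ± 1)/2.
Solving: r_1 = 4, r_2 = 3.

indicial: r^2 - 7 r + 12 = 0; roots r_1 = 4, r_2 = 3


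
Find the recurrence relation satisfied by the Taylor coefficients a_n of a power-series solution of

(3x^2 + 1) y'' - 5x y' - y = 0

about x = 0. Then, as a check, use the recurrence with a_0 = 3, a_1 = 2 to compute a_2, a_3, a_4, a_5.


Substitute y = sum_n a_n x^n.
(1 + 3 x^2) y'' contributes (n+2)(n+1) a_{n+2} + 3 n(n-1) a_n at x^n.
-5 x y'(x) contributes -5 n a_n at x^n.
-y(x) contributes -1 a_n at x^n.
Matching x^n: (n+2)(n+1) a_{n+2} + (3 n(n-1) - 5 n - 1) a_n = 0.
Thus a_{n+2} = (-3 n(n-1) + 5 n + 1) / ((n+1)(n+2)) * a_n.

Check with a_0 = 3, a_1 = 2 (apply the recurrence for n = 0, 1, 2, 3): a_0 = 3, a_1 = 2, a_2 = 3/2, a_3 = 2, a_4 = 5/8, a_5 = -1/5.

a_(n+2) = (-3 n(n-1) + 5 n + 1) / ((n+1)(n+2)) * a_n; check: a_0 = 3, a_1 = 2, a_2 = 3/2, a_3 = 2, a_4 = 5/8, a_5 = -1/5


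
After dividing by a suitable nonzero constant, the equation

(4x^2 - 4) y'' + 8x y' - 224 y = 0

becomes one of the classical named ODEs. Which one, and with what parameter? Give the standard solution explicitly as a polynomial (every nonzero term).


All three coefficients share the factor -4; dividing through by -4 gives  (1 - x^2) y'' - 2x y' + 56 y = 0.
This matches the Legendre equation (1 - x^2) y'' - 2x y' + n(n+1) y = 0 (note the -2x y' term) with n(n+1) = 56, so n = 7; the polynomial solution is P_7(x).
With y = sum_k a_k x^k, matching x^k gives (k+2)(k+1) a_{k+2} = [k(k+1) - n(n+1)] a_k = (k - 7)(k + 8) a_k. The right side vanishes at k = 7, so the series with the parity of 7 terminates at degree 7.
Standard normalization (P_n(1) = 1): leading coefficient (2n)!/(2^n (n!)^2) = 87178291200/(128*25401600) = 429/16, so a_7 = 429/16. Work downward with a_k = (k+1)(k+2) a_{k+2} / ((k - 7)(k + 8)):
  a_5 = (6)(7)(429/16) / ((5 - 7)(5 + 8)) = (9009/8)/(-26) = -693/16
  a_3 = (4)(5)(-693/16) / ((3 - 7)(3 + 8)) = (-3465/4)/(-44) = 315/16
  a_1 = (2)(3)(315/16) / ((1 - 7)(1 + 8)) = (945/8)/(-54) = -35/16
Hence P_7(x) = 429 x^7/16 - 693 x^5/16 + 315 x^3/16 - 35 x/16.

P_7(x); series = 429 x^7/16 - 693 x^5/16 + 315 x^3/16 - 35 x/16


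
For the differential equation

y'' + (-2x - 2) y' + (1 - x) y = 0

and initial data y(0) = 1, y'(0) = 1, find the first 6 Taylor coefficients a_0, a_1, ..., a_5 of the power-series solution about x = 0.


Ansatz: y(x) = sum_{n>=0} a_n x^n, so y'(x) = sum_{n>=1} n a_n x^(n-1) and y''(x) = sum_{n>=2} n(n-1) a_n x^(n-2).
Substitute into P(x) y'' + Q(x) y' + R(x) y = 0 with P(x) = 1, Q(x) = -2x - 2, R(x) = 1 - x, and match powers of x.
Initial conditions: a_0 = 1, a_1 = 1.
Setting the coefficient of each power of x to zero and solving order by order (substituting the coefficients already found):
  x^0: 2 a_2 - 2 a_1 + a_0 = 0  ->  2 a_2 = 2 a_1 - a_0 = 1  ->  a_2 = 1/2
  x^1: 6 a_3 - 4 a_2 - a_1 - a_0 = 0  ->  6 a_3 = 4 a_2 + a_1 + a_0 = 4  ->  a_3 = 2/3
  x^2: 12 a_4 - 6 a_3 - 3 a_2 - a_1 = 0  ->  12 a_4 = 6 a_3 + 3 a_2 + a_1 = 13/2  ->  a_4 = 13/24
  x^3: 20 a_5 - 8 a_4 - 5 a_3 - a_2 = 0  ->  20 a_5 = 8 a_4 + 5 a_3 + a_2 = 49/6  ->  a_5 = 49/120
Truncated series: y(x) = 1 + x + (1/2) x^2 + (2/3) x^3 + (13/24) x^4 + (49/120) x^5 + O(x^6).

a_0 = 1; a_1 = 1; a_2 = 1/2; a_3 = 2/3; a_4 = 13/24; a_5 = 49/120


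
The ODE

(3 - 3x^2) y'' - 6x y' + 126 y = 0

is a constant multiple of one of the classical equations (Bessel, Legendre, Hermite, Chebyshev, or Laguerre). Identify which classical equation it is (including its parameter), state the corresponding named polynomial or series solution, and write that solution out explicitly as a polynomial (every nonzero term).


All three coefficients share the factor 3; dividing through by 3 gives  (1 - x^2) y'' - 2x y' + 42 y = 0.
This matches the Legendre equation (1 - x^2) y'' - 2x y' + n(n+1) y = 0 (note the -2x y' term) with n(n+1) = 42, so n = 6; the polynomial solution is P_6(x).
With y = sum_k a_k x^k, matching x^k gives (k+2)(k+1) a_{k+2} = [k(k+1) - n(n+1)] a_k = (k - 6)(k + 7) a_k. The right side vanishes at k = 6, so the series with the parity of 6 terminates at degree 6.
Standard normalization (P_n(1) = 1): leading coefficient (2n)!/(2^n (n!)^2) = 479001600/(64*518400) = 231/16, so a_6 = 231/16. Work downward with a_k = (k+1)(k+2) a_{k+2} / ((k - 6)(k + 7)):
  a_4 = (5)(6)(231/16) / ((4 - 6)(4 + 7)) = (3465/8)/(-22) = -315/16
  a_2 = (3)(4)(-315/16) / ((2 - 6)(2 + 7)) = (-945/4)/(-36) = 105/16
  a_0 = (1)(2)(105/16) / ((0 - 6)(0 + 7)) = (105/8)/(-42) = -5/16
Hence P_6(x) = 231 x^6/16 - 315 x^4/16 + 105 x^2/16 - 5/16.

P_6(x); series = 231 x^6/16 - 315 x^4/16 + 105 x^2/16 - 5/16


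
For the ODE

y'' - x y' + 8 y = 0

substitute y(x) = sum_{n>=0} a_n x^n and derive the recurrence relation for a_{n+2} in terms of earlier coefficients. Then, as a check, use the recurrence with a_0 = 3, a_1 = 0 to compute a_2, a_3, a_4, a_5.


Substitute y = sum_n a_n x^n.
y''(x) has coefficient (n+2)(n+1) a_{n+2} at x^n;
-x y'(x) has coefficient -n a_n at x^n (shift);
8 y(x) has coefficient 8 a_n at x^n.
Matching x^n: (n+2)(n+1) a_{n+2} + (-n + 8) a_n = 0.
Thus a_{n+2} = (n - 8) / ((n+1)(n+2)) * a_n.

Check with a_0 = 3, a_1 = 0 (apply the recurrence for n = 0, 1, 2, 3): a_0 = 3, a_1 = 0, a_2 = -12, a_3 = 0, a_4 = 6, a_5 = 0.

a_(n+2) = (n - 8) / ((n+1)(n+2)) * a_n; check: a_0 = 3, a_1 = 0, a_2 = -12, a_3 = 0, a_4 = 6, a_5 = 0


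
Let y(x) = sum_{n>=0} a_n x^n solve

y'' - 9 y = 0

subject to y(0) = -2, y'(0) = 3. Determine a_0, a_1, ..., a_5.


Ansatz: y(x) = sum_{n>=0} a_n x^n, so y'(x) = sum_{n>=1} n a_n x^(n-1) and y''(x) = sum_{n>=2} n(n-1) a_n x^(n-2).
Substitute into P(x) y'' + Q(x) y' + R(x) y = 0 with P(x) = 1, Q(x) = 0, R(x) = -9, and match powers of x.
Initial conditions: a_0 = -2, a_1 = 3.
Setting the coefficient of each power of x to zero and solving order by order (substituting the coefficients already found):
  x^0: 2 a_2 - 9 a_0 = 0  ->  2 a_2 = 9 a_0 = -18  ->  a_2 = -9
  x^1: 6 a_3 - 9 a_1 = 0  ->  6 a_3 = 9 a_1 = 27  ->  a_3 = 9/2
  x^2: 12 a_4 - 9 a_2 = 0  ->  12 a_4 = 9 a_2 = -81  ->  a_4 = -27/4
  x^3: 20 a_5 - 9 a_3 = 0  ->  20 a_5 = 9 a_3 = 81/2  ->  a_5 = 81/40
Truncated series: y(x) = -2 + 3 x - 9 x^2 + (9/2) x^3 - (27/4) x^4 + (81/40) x^5 + O(x^6).

a_0 = -2; a_1 = 3; a_2 = -9; a_3 = 9/2; a_4 = -27/4; a_5 = 81/40


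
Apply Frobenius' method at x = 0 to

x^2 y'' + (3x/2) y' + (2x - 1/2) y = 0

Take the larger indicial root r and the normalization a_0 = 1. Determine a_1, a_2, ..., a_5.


Write in Frobenius form y'' + (p(x)/x) y' + (q(x)/x^2) y = 0:
  p(x) = 3/2,  q(x) = 2x - 1/2.
Indicial equation: r(r-1) + (3/2) r + (-1/2) = 0 -> roots r_1 = 1/2, r_2 = -1.
Take r = r_1 = 1/2. Let y(x) = x^r sum_{n>=0} a_n x^n with a_0 = 1.
Substitute y = x^r sum a_n x^n and match x^{r+n}. The recurrence is
  D(n) a_n + 2 a_{n-1} = 0,  where D(n) = (r+n)(r+n-1) + (3/2)(r+n) + (-1/2).
  a_n = -2 / D(n) * a_{n-1}.
Since the indicial polynomial factors as (r - r_1)(r - r_2), D(n) = (r_1 + n - r_1)(r_1 + n - r_2) = n(n + 3/2).
Evaluating step by step (a_0 = 1):
  n = 1: D(1) = 1(1 + 3/2) = 5/2; numerator = -2(1) = -2; a_1 = (-2)/(5/2) = -4/5
  n = 2: D(2) = 2(2 + 3/2) = 7; numerator = -2(-4/5) = 8/5; a_2 = (8/5)/(7) = 8/35
  n = 3: D(3) = 3(3 + 3/2) = 27/2; numerator = -2(8/35) = -16/35; a_3 = (-16/35)/(27/2) = -32/945
  n = 4: D(4) = 4(4 + 3/2) = 22; numerator = -2(-32/945) = 64/945; a_4 = (64/945)/(22) = 32/10395
  n = 5: D(5) = 5(5 + 3/2) = 65/2; numerator = -2(32/10395) = -64/10395; a_5 = (-64/10395)/(65/2) = -128/675675

r = 1/2; a_0 = 1; a_1 = -4/5; a_2 = 8/35; a_3 = -32/945; a_4 = 32/10395; a_5 = -128/675675


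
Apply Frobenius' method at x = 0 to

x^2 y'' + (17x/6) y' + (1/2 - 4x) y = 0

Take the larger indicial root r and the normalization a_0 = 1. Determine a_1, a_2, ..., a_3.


Write in Frobenius form y'' + (p(x)/x) y' + (q(x)/x^2) y = 0:
  p(x) = 17/6,  q(x) = 1/2 - 4x.
Indicial equation: r(r-1) + (17/6) r + (1/2) = 0 -> roots r_1 = -1/3, r_2 = -3/2.
Take r = r_1 = -1/3. Let y(x) = x^r sum_{n>=0} a_n x^n with a_0 = 1.
Substitute y = x^r sum a_n x^n and match x^{r+n}. The recurrence is
  D(n) a_n - 4 a_{n-1} = 0,  where D(n) = (r+n)(r+n-1) + (17/6)(r+n) + (1/2).
  a_n = 4 / D(n) * a_{n-1}.
Since the indicial polynomial factors as (r - r_1)(r - r_2), D(n) = (r_1 + n - r_1)(r_1 + n - r_2) = n(n + 7/6).
Evaluating step by step (a_0 = 1):
  n = 1: D(1) = 1(1 + 7/6) = 13/6; numerator = 4(1) = 4; a_1 = (4)/(13/6) = 24/13
  n = 2: D(2) = 2(2 + 7/6) = 19/3; numerator = 4(24/13) = 96/13; a_2 = (96/13)/(19/3) = 288/247
  n = 3: D(3) = 3(3 + 7/6) = 25/2; numerator = 4(288/247) = 1152/247; a_3 = (1152/247)/(25/2) = 2304/6175

r = -1/3; a_0 = 1; a_1 = 24/13; a_2 = 288/247; a_3 = 2304/6175


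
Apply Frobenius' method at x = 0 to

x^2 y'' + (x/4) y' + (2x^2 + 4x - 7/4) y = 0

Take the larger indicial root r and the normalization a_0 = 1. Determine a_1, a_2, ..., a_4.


Write in Frobenius form y'' + (p(x)/x) y' + (q(x)/x^2) y = 0:
  p(x) = 1/4,  q(x) = 2x^2 + 4x - 7/4.
Indicial equation: r(r-1) + (1/4) r + (-7/4) = 0 -> roots r_1 = 7/4, r_2 = -1.
Take r = r_1 = 7/4. Let y(x) = x^r sum_{n>=0} a_n x^n with a_0 = 1.
Substitute y = x^r sum a_n x^n and match x^{r+n}. The recurrence is
  D(n) a_n + 4 a_{n-1} + 2 a_{n-2} = 0,  where D(n) = (r+n)(r+n-1) + (1/4)(r+n) + (-7/4).
  a_n = [-4 a_{n-1} - 2 a_{n-2}] / D(n).
Since the indicial polynomial factors as (r - r_1)(r - r_2), D(n) = (r_1 + n - r_1)(r_1 + n - r_2) = n(n + 11/4).
Evaluating step by step (a_0 = 1):
  n = 1: D(1) = 1(1 + 11/4) = 15/4; numerator = -4(1) = -4; a_1 = (-4)/(15/4) = -16/15
  n = 2: D(2) = 2(2 + 11/4) = 19/2; numerator = -4(-16/15) - 2(1) = 34/15; a_2 = (34/15)/(19/2) = 68/285
  n = 3: D(3) = 3(3 + 11/4) = 69/4; numerator = -4(68/285) - 2(-16/15) = 112/95; a_3 = (112/95)/(69/4) = 448/6555
  n = 4: D(4) = 4(4 + 11/4) = 27; numerator = -4(448/6555) - 2(68/285) = -328/437; a_4 = (-328/437)/(27) = -328/11799

r = 7/4; a_0 = 1; a_1 = -16/15; a_2 = 68/285; a_3 = 448/6555; a_4 = -328/11799


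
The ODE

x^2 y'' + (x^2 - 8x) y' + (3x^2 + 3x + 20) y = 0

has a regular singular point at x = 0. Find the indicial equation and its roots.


Divide by x^2 to reach normal form y'' + P_1(x) y' + P_2(x) y = 0 with P_1(x) = 1 - 8/x and P_2(x) = 3 + 3/x + 20/x^2.
x = 0 is a singular point because the y'-coefficient 1 - 8/x has a pole at x = 0 and the y-coefficient 3 + 3/x + 20/x^2 has a pole at x = 0.
It is a regular singular point because x P_1(x) = p(x) = x - 8 and x^2 P_2(x) = q(x) = 3x^2 + 3x + 20 are polynomials, hence analytic at x = 0.
p(0) = -8,  q(0) = 20.
Indicial equation: r(r-1) + p(0) r + q(0) = 0, i.e. r^2 + (p(0) - 1) r + q(0) = 0, i.e. r^2 - 9 r + 20 = 0.
Discriminant: (-9)^2 - 4(20) = 1, so r = (9 ± 1)/2.
Solving: r_1 = 5, r_2 = 4.

indicial: r^2 - 9 r + 20 = 0; roots r_1 = 5, r_2 = 4


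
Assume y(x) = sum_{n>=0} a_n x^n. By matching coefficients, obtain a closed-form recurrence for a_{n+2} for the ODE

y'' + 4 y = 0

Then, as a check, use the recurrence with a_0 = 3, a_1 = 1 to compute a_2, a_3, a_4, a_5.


Substitute y = sum_n a_n x^n into y'' + (const) y = 0.
y''(x) = sum_{n>=0} (n+2)(n+1) a_{n+2} x^n.
The ODE becomes sum_n [(n+2)(n+1) a_{n+2} + 4 a_n] x^n = 0.
Setting each coefficient to zero gives the recurrence:
  (n+2)(n+1) a_{n+2} + 4 a_n = 0,
  a_{n+2} = -4 / ((n+1)(n+2)) a_n.

Check with a_0 = 3, a_1 = 1 (apply the recurrence for n = 0, 1, 2, 3): a_0 = 3, a_1 = 1, a_2 = -6, a_3 = -2/3, a_4 = 2, a_5 = 2/15.

a_{n+2} = -4/((n+1)(n+2)) * a_n; check: a_0 = 3, a_1 = 1, a_2 = -6, a_3 = -2/3, a_4 = 2, a_5 = 2/15


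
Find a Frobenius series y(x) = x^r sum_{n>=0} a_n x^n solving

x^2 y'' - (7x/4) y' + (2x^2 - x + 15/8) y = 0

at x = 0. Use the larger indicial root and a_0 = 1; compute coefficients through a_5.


Write in Frobenius form y'' + (p(x)/x) y' + (q(x)/x^2) y = 0:
  p(x) = -7/4,  q(x) = 2x^2 - x + 15/8.
Indicial equation: r(r-1) + (-7/4) r + (15/8) = 0 -> roots r_1 = 3/2, r_2 = 5/4.
Take r = r_1 = 3/2. Let y(x) = x^r sum_{n>=0} a_n x^n with a_0 = 1.
Substitute y = x^r sum a_n x^n and match x^{r+n}. The recurrence is
  D(n) a_n - 1 a_{n-1} + 2 a_{n-2} = 0,  where D(n) = (r+n)(r+n-1) + (-7/4)(r+n) + (15/8).
  a_n = [1 a_{n-1} - 2 a_{n-2}] / D(n).
Since the indicial polynomial factors as (r - r_1)(r - r_2), D(n) = (r_1 + n - r_1)(r_1 + n - r_2) = n(n + 1/4).
Evaluating step by step (a_0 = 1):
  n = 1: D(1) = 1(1 + 1/4) = 5/4; numerator = 1(1) = 1; a_1 = (1)/(5/4) = 4/5
  n = 2: D(2) = 2(2 + 1/4) = 9/2; numerator = 1(4/5) - 2(1) = -6/5; a_2 = (-6/5)/(9/2) = -4/15
  n = 3: D(3) = 3(3 + 1/4) = 39/4; numerator = 1(-4/15) - 2(4/5) = -28/15; a_3 = (-28/15)/(39/4) = -112/585
  n = 4: D(4) = 4(4 + 1/4) = 17; numerator = 1(-112/585) - 2(-4/15) = 40/117; a_4 = (40/117)/(17) = 40/1989
  n = 5: D(5) = 5(5 + 1/4) = 105/4; numerator = 1(40/1989) - 2(-112/585) = 1336/3315; a_5 = (1336/3315)/(105/4) = 5344/348075

r = 3/2; a_0 = 1; a_1 = 4/5; a_2 = -4/15; a_3 = -112/585; a_4 = 40/1989; a_5 = 5344/348075


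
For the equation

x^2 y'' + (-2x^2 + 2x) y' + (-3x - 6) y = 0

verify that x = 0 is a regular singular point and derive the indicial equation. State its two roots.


Divide by x^2 to reach normal form y'' + P_1(x) y' + P_2(x) y = 0 with P_1(x) = -2 + 2/x and P_2(x) = -3/x - 6/x^2.
x = 0 is a singular point because the y'-coefficient -2 + 2/x has a pole at x = 0 and the y-coefficient -3/x - 6/x^2 has a pole at x = 0.
It is a regular singular point because x P_1(x) = p(x) = 2 - 2x and x^2 P_2(x) = q(x) = -3x - 6 are polynomials, hence analytic at x = 0.
p(0) = 2,  q(0) = -6.
Indicial equation: r(r-1) + p(0) r + q(0) = 0, i.e. r^2 + (p(0) - 1) r + q(0) = 0, i.e. r^2 + 1 r - 6 = 0.
Discriminant: (1)^2 - 4(-6) = 25, so r = (-1 ± 5)/2.
Solving: r_1 = 2, r_2 = -3.

indicial: r^2 + 1 r - 6 = 0; roots r_1 = 2, r_2 = -3


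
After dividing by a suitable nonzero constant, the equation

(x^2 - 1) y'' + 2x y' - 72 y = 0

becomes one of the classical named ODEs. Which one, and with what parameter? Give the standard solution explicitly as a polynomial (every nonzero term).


All three coefficients share the factor -1; dividing through by -1 gives  (1 - x^2) y'' - 2x y' + 72 y = 0.
This matches the Legendre equation (1 - x^2) y'' - 2x y' + n(n+1) y = 0 (note the -2x y' term) with n(n+1) = 72, so n = 8; the polynomial solution is P_8(x).
With y = sum_k a_k x^k, matching x^k gives (k+2)(k+1) a_{k+2} = [k(k+1) - n(n+1)] a_k = (k - 8)(k + 9) a_k. The right side vanishes at k = 8, so the series with the parity of 8 terminates at degree 8.
Standard normalization (P_n(1) = 1): leading coefficient (2n)!/(2^n (n!)^2) = 20922789888000/(256*1625702400) = 6435/128, so a_8 = 6435/128. Work downward with a_k = (k+1)(k+2) a_{k+2} / ((k - 8)(k + 9)):
  a_6 = (7)(8)(6435/128) / ((6 - 8)(6 + 9)) = (45045/16)/(-30) = -3003/32
  a_4 = (5)(6)(-3003/32) / ((4 - 8)(4 + 9)) = (-45045/16)/(-52) = 3465/64
  a_2 = (3)(4)(3465/64) / ((2 - 8)(2 + 9)) = (10395/16)/(-66) = -315/32
  a_0 = (1)(2)(-315/32) / ((0 - 8)(0 + 9)) = (-315/16)/(-72) = 35/128
Hence P_8(x) = 6435 x^8/128 - 3003 x^6/32 + 3465 x^4/64 - 315 x^2/32 + 35/128.

P_8(x); series = 6435 x^8/128 - 3003 x^6/32 + 3465 x^4/64 - 315 x^2/32 + 35/128


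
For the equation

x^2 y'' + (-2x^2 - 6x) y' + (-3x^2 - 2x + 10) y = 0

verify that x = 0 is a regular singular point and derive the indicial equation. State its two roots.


Divide by x^2 to reach normal form y'' + P_1(x) y' + P_2(x) y = 0 with P_1(x) = -2 - 6/x and P_2(x) = -3 - 2/x + 10/x^2.
x = 0 is a singular point because the y'-coefficient -2 - 6/x has a pole at x = 0 and the y-coefficient -3 - 2/x + 10/x^2 has a pole at x = 0.
It is a regular singular point because x P_1(x) = p(x) = -2x - 6 and x^2 P_2(x) = q(x) = -3x^2 - 2x + 10 are polynomials, hence analytic at x = 0.
p(0) = -6,  q(0) = 10.
Indicial equation: r(r-1) + p(0) r + q(0) = 0, i.e. r^2 + (p(0) - 1) r + q(0) = 0, i.e. r^2 - 7 r + 10 = 0.
Discriminant: (-7)^2 - 4(10) = 9, so r = (7 ± 3)/2.
Solving: r_1 = 5, r_2 = 2.

indicial: r^2 - 7 r + 10 = 0; roots r_1 = 5, r_2 = 2


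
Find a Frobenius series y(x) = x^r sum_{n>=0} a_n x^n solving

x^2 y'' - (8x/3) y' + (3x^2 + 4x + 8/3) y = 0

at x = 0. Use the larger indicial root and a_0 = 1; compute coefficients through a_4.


Write in Frobenius form y'' + (p(x)/x) y' + (q(x)/x^2) y = 0:
  p(x) = -8/3,  q(x) = 3x^2 + 4x + 8/3.
Indicial equation: r(r-1) + (-8/3) r + (8/3) = 0 -> roots r_1 = 8/3, r_2 = 1.
Take r = r_1 = 8/3. Let y(x) = x^r sum_{n>=0} a_n x^n with a_0 = 1.
Substitute y = x^r sum a_n x^n and match x^{r+n}. The recurrence is
  D(n) a_n + 4 a_{n-1} + 3 a_{n-2} = 0,  where D(n) = (r+n)(r+n-1) + (-8/3)(r+n) + (8/3).
  a_n = [-4 a_{n-1} - 3 a_{n-2}] / D(n).
Since the indicial polynomial factors as (r - r_1)(r - r_2), D(n) = (r_1 + n - r_1)(r_1 + n - r_2) = n(n + 5/3).
Evaluating step by step (a_0 = 1):
  n = 1: D(1) = 1(1 + 5/3) = 8/3; numerator = -4(1) = -4; a_1 = (-4)/(8/3) = -3/2
  n = 2: D(2) = 2(2 + 5/3) = 22/3; numerator = -4(-3/2) - 3(1) = 3; a_2 = (3)/(22/3) = 9/22
  n = 3: D(3) = 3(3 + 5/3) = 14; numerator = -4(9/22) - 3(-3/2) = 63/22; a_3 = (63/22)/(14) = 9/44
  n = 4: D(4) = 4(4 + 5/3) = 68/3; numerator = -4(9/44) - 3(9/22) = -45/22; a_4 = (-45/22)/(68/3) = -135/1496

r = 8/3; a_0 = 1; a_1 = -3/2; a_2 = 9/22; a_3 = 9/44; a_4 = -135/1496


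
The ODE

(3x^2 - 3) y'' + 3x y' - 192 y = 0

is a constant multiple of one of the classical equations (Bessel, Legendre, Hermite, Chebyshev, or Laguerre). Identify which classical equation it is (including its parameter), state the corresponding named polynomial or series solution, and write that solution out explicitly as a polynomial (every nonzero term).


All three coefficients share the factor -3; dividing through by -3 gives  (1 - x^2) y'' - x y' + 64 y = 0.
This matches the Chebyshev equation (1 - x^2) y'' - x y' + n^2 y = 0 (note the -x y' term, not -2x y') with n^2 = 64, so n = 8; the polynomial solution is T_8(x).
With y = sum_k a_k x^k, matching x^k gives (k+2)(k+1) a_{k+2} = (k^2 - n^2) a_k = (k - 8)(k + 8) a_k. The right side vanishes at k = 8, so the series with the parity of 8 terminates at degree 8.
Standard normalization: leading coefficient of T_n is 2^(n-1), so a_8 = 2^7 = 128. Work downward with a_k = (k+1)(k+2) a_{k+2} / ((k - 8)(k + 8)):
  a_6 = (7)(8)(128) / ((6 - 8)(6 + 8)) = 7168/(-28) = -256
  a_4 = (5)(6)(-256) / ((4 - 8)(4 + 8)) = -7680/(-48) = 160
  a_2 = (3)(4)(160) / ((2 - 8)(2 + 8)) = 1920/(-60) = -32
  a_0 = (1)(2)(-32) / ((0 - 8)(0 + 8)) = -64/(-64) = 1
Hence T_8(x) = 128 x^8 - 256 x^6 + 160 x^4 - 32 x^2 + 1.

T_8(x); series = 128 x^8 - 256 x^6 + 160 x^4 - 32 x^2 + 1


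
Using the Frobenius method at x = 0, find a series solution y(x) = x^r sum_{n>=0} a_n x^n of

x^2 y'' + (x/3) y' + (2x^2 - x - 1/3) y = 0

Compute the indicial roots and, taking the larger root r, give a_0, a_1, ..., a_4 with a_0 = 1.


Write in Frobenius form y'' + (p(x)/x) y' + (q(x)/x^2) y = 0:
  p(x) = 1/3,  q(x) = 2x^2 - x - 1/3.
Indicial equation: r(r-1) + (1/3) r + (-1/3) = 0 -> roots r_1 = 1, r_2 = -1/3.
Take r = r_1 = 1. Let y(x) = x^r sum_{n>=0} a_n x^n with a_0 = 1.
Substitute y = x^r sum a_n x^n and match x^{r+n}. The recurrence is
  D(n) a_n - 1 a_{n-1} + 2 a_{n-2} = 0,  where D(n) = (r+n)(r+n-1) + (1/3)(r+n) + (-1/3).
  a_n = [1 a_{n-1} - 2 a_{n-2}] / D(n).
Since the indicial polynomial factors as (r - r_1)(r - r_2), D(n) = (r_1 + n - r_1)(r_1 + n - r_2) = n(n + 4/3).
Evaluating step by step (a_0 = 1):
  n = 1: D(1) = 1(1 + 4/3) = 7/3; numerator = 1(1) = 1; a_1 = (1)/(7/3) = 3/7
  n = 2: D(2) = 2(2 + 4/3) = 20/3; numerator = 1(3/7) - 2(1) = -11/7; a_2 = (-11/7)/(20/3) = -33/140
  n = 3: D(3) = 3(3 + 4/3) = 13; numerator = 1(-33/140) - 2(3/7) = -153/140; a_3 = (-153/140)/(13) = -153/1820
  n = 4: D(4) = 4(4 + 4/3) = 64/3; numerator = 1(-153/1820) - 2(-33/140) = 141/364; a_4 = (141/364)/(64/3) = 423/23296

r = 1; a_0 = 1; a_1 = 3/7; a_2 = -33/140; a_3 = -153/1820; a_4 = 423/23296


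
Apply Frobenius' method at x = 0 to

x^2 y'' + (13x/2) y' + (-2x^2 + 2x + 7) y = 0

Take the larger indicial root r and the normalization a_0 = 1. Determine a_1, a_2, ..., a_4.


Write in Frobenius form y'' + (p(x)/x) y' + (q(x)/x^2) y = 0:
  p(x) = 13/2,  q(x) = -2x^2 + 2x + 7.
Indicial equation: r(r-1) + (13/2) r + (7) = 0 -> roots r_1 = -2, r_2 = -7/2.
Take r = r_1 = -2. Let y(x) = x^r sum_{n>=0} a_n x^n with a_0 = 1.
Substitute y = x^r sum a_n x^n and match x^{r+n}. The recurrence is
  D(n) a_n + 2 a_{n-1} - 2 a_{n-2} = 0,  where D(n) = (r+n)(r+n-1) + (13/2)(r+n) + (7).
  a_n = [-2 a_{n-1} + 2 a_{n-2}] / D(n).
Since the indicial polynomial factors as (r - r_1)(r - r_2), D(n) = (r_1 + n - r_1)(r_1 + n - r_2) = n(n + 3/2).
Evaluating step by step (a_0 = 1):
  n = 1: D(1) = 1(1 + 3/2) = 5/2; numerator = -2(1) = -2; a_1 = (-2)/(5/2) = -4/5
  n = 2: D(2) = 2(2 + 3/2) = 7; numerator = -2(-4/5) + 2(1) = 18/5; a_2 = (18/5)/(7) = 18/35
  n = 3: D(3) = 3(3 + 3/2) = 27/2; numerator = -2(18/35) + 2(-4/5) = -92/35; a_3 = (-92/35)/(27/2) = -184/945
  n = 4: D(4) = 4(4 + 3/2) = 22; numerator = -2(-184/945) + 2(18/35) = 268/189; a_4 = (268/189)/(22) = 134/2079

r = -2; a_0 = 1; a_1 = -4/5; a_2 = 18/35; a_3 = -184/945; a_4 = 134/2079


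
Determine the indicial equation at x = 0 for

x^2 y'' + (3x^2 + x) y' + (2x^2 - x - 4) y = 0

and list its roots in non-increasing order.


Divide by x^2 to reach normal form y'' + P_1(x) y' + P_2(x) y = 0 with P_1(x) = 3 + 1/x and P_2(x) = 2 - 1/x - 4/x^2.
x = 0 is a singular point because the y'-coefficient 3 + 1/x has a pole at x = 0 and the y-coefficient 2 - 1/x - 4/x^2 has a pole at x = 0.
It is a regular singular point because x P_1(x) = p(x) = 3x + 1 and x^2 P_2(x) = q(x) = 2x^2 - x - 4 are polynomials, hence analytic at x = 0.
p(0) = 1,  q(0) = -4.
Indicial equation: r(r-1) + p(0) r + q(0) = 0, i.e. r^2 + (p(0) - 1) r + q(0) = 0, i.e. r^2 - 4 = 0.
Discriminant: (0)^2 - 4(-4) = 16, so r = (0 ± 4)/2.
Solving: r_1 = 2, r_2 = -2.

indicial: r^2 - 4 = 0; roots r_1 = 2, r_2 = -2


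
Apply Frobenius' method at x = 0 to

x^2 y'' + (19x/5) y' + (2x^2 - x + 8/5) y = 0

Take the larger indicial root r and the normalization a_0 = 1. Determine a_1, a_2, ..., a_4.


Write in Frobenius form y'' + (p(x)/x) y' + (q(x)/x^2) y = 0:
  p(x) = 19/5,  q(x) = 2x^2 - x + 8/5.
Indicial equation: r(r-1) + (19/5) r + (8/5) = 0 -> roots r_1 = -4/5, r_2 = -2.
Take r = r_1 = -4/5. Let y(x) = x^r sum_{n>=0} a_n x^n with a_0 = 1.
Substitute y = x^r sum a_n x^n and match x^{r+n}. The recurrence is
  D(n) a_n - 1 a_{n-1} + 2 a_{n-2} = 0,  where D(n) = (r+n)(r+n-1) + (19/5)(r+n) + (8/5).
  a_n = [1 a_{n-1} - 2 a_{n-2}] / D(n).
Since the indicial polynomial factors as (r - r_1)(r - r_2), D(n) = (r_1 + n - r_1)(r_1 + n - r_2) = n(n + 6/5).
Evaluating step by step (a_0 = 1):
  n = 1: D(1) = 1(1 + 6/5) = 11/5; numerator = 1(1) = 1; a_1 = (1)/(11/5) = 5/11
  n = 2: D(2) = 2(2 + 6/5) = 32/5; numerator = 1(5/11) - 2(1) = -17/11; a_2 = (-17/11)/(32/5) = -85/352
  n = 3: D(3) = 3(3 + 6/5) = 63/5; numerator = 1(-85/352) - 2(5/11) = -405/352; a_3 = (-405/352)/(63/5) = -225/2464
  n = 4: D(4) = 4(4 + 6/5) = 104/5; numerator = 1(-225/2464) - 2(-85/352) = 965/2464; a_4 = (965/2464)/(104/5) = 4825/256256

r = -4/5; a_0 = 1; a_1 = 5/11; a_2 = -85/352; a_3 = -225/2464; a_4 = 4825/256256


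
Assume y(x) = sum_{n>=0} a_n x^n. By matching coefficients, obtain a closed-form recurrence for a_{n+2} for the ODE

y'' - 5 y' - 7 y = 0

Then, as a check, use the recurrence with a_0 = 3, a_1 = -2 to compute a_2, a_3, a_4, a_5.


Substitute y = sum_n a_n x^n.
y''(x) has coefficient (n+2)(n+1) a_{n+2} at x^n;
-5 y'(x) has coefficient -5 (n+1) a_{n+1} at x^n;
-7 y(x) has coefficient -7 a_n at x^n.
Matching x^n: (n+2)(n+1) a_{n+2} - 5 (n+1) a_{n+1} - 7 a_n = 0.
Thus a_{n+2} = [5 (n+1) a_{n+1} + 7 a_n] / ((n+1)(n+2)).

Check with a_0 = 3, a_1 = -2 (apply the recurrence for n = 0, 1, 2, 3): a_0 = 3, a_1 = -2, a_2 = 11/2, a_3 = 41/6, a_4 = 47/4, a_5 = 1697/120.

a_(n+2) = [5 (n+1) a_(n+1) + 7 a_n] / ((n+1)(n+2)); check: a_0 = 3, a_1 = -2, a_2 = 11/2, a_3 = 41/6, a_4 = 47/4, a_5 = 1697/120


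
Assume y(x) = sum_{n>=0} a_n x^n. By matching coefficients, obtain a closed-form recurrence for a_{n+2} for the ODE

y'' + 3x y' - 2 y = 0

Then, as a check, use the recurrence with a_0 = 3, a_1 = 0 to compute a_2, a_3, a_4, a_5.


Substitute y = sum_n a_n x^n.
y''(x) has coefficient (n+2)(n+1) a_{n+2} at x^n;
3 x y'(x) has coefficient 3 n a_n at x^n (shift);
-2 y(x) has coefficient -2 a_n at x^n.
Matching x^n: (n+2)(n+1) a_{n+2} + (3n - 2) a_n = 0.
Thus a_{n+2} = (-3n + 2) / ((n+1)(n+2)) * a_n.

Check with a_0 = 3, a_1 = 0 (apply the recurrence for n = 0, 1, 2, 3): a_0 = 3, a_1 = 0, a_2 = 3, a_3 = 0, a_4 = -1, a_5 = 0.

a_(n+2) = (-3n + 2) / ((n+1)(n+2)) * a_n; check: a_0 = 3, a_1 = 0, a_2 = 3, a_3 = 0, a_4 = -1, a_5 = 0


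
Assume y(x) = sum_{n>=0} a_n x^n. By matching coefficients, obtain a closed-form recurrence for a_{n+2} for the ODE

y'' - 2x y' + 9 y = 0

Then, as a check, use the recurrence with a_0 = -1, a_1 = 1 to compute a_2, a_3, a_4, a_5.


Substitute y = sum_n a_n x^n.
y''(x) has coefficient (n+2)(n+1) a_{n+2} at x^n;
-2 x y'(x) has coefficient -2 n a_n at x^n (shift);
9 y(x) has coefficient 9 a_n at x^n.
Matching x^n: (n+2)(n+1) a_{n+2} + (-2n + 9) a_n = 0.
Thus a_{n+2} = (2n - 9) / ((n+1)(n+2)) * a_n.

Check with a_0 = -1, a_1 = 1 (apply the recurrence for n = 0, 1, 2, 3): a_0 = -1, a_1 = 1, a_2 = 9/2, a_3 = -7/6, a_4 = -15/8, a_5 = 7/40.

a_(n+2) = (2n - 9) / ((n+1)(n+2)) * a_n; check: a_0 = -1, a_1 = 1, a_2 = 9/2, a_3 = -7/6, a_4 = -15/8, a_5 = 7/40


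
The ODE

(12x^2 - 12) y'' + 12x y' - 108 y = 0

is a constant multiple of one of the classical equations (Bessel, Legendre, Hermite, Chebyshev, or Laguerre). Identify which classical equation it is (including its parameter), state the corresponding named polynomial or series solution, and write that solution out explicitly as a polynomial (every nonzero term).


All three coefficients share the factor -12; dividing through by -12 gives  (1 - x^2) y'' - x y' + 9 y = 0.
This matches the Chebyshev equation (1 - x^2) y'' - x y' + n^2 y = 0 (note the -x y' term, not -2x y') with n^2 = 9, so n = 3; the polynomial solution is T_3(x).
With y = sum_k a_k x^k, matching x^k gives (k+2)(k+1) a_{k+2} = (k^2 - n^2) a_k = (k - 3)(k + 3) a_k. The right side vanishes at k = 3, so the series with the parity of 3 terminates at degree 3.
Standard normalization: leading coefficient of T_n is 2^(n-1), so a_3 = 2^2 = 4. Work downward with a_k = (k+1)(k+2) a_{k+2} / ((k - 3)(k + 3)):
  a_1 = (2)(3)(4) / ((1 - 3)(1 + 3)) = 24/(-8) = -3
Hence T_3(x) = 4 x^3 - 3 x.

T_3(x); series = 4 x^3 - 3 x


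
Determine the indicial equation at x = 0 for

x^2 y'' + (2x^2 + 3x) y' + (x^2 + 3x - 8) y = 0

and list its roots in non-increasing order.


Divide by x^2 to reach normal form y'' + P_1(x) y' + P_2(x) y = 0 with P_1(x) = 2 + 3/x and P_2(x) = 1 + 3/x - 8/x^2.
x = 0 is a singular point because the y'-coefficient 2 + 3/x has a pole at x = 0 and the y-coefficient 1 + 3/x - 8/x^2 has a pole at x = 0.
It is a regular singular point because x P_1(x) = p(x) = 2x + 3 and x^2 P_2(x) = q(x) = x^2 + 3x - 8 are polynomials, hence analytic at x = 0.
p(0) = 3,  q(0) = -8.
Indicial equation: r(r-1) + p(0) r + q(0) = 0, i.e. r^2 + (p(0) - 1) r + q(0) = 0, i.e. r^2 + 2 r - 8 = 0.
Discriminant: (2)^2 - 4(-8) = 36, so r = (-2 ± 6)/2.
Solving: r_1 = 2, r_2 = -4.

indicial: r^2 + 2 r - 8 = 0; roots r_1 = 2, r_2 = -4


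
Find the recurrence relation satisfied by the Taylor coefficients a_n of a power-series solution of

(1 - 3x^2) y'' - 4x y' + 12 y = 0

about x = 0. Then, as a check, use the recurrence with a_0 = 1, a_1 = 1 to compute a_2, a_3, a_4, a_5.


Substitute y = sum_n a_n x^n.
(1 - 3 x^2) y'' contributes (n+2)(n+1) a_{n+2} - 3 n(n-1) a_n at x^n.
-4 x y'(x) contributes -4 n a_n at x^n.
12 y(x) contributes 12 a_n at x^n.
Matching x^n: (n+2)(n+1) a_{n+2} + (-3 n(n-1) - 4 n + 12) a_n = 0.
Thus a_{n+2} = (3 n(n-1) + 4 n - 12) / ((n+1)(n+2)) * a_n.

Check with a_0 = 1, a_1 = 1 (apply the recurrence for n = 0, 1, 2, 3): a_0 = 1, a_1 = 1, a_2 = -6, a_3 = -4/3, a_4 = -1, a_5 = -6/5.

a_(n+2) = (3 n(n-1) + 4 n - 12) / ((n+1)(n+2)) * a_n; check: a_0 = 1, a_1 = 1, a_2 = -6, a_3 = -4/3, a_4 = -1, a_5 = -6/5


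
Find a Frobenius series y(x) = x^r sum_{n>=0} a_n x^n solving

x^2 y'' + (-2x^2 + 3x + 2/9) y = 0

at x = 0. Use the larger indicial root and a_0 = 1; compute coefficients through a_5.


Write in Frobenius form y'' + (p(x)/x) y' + (q(x)/x^2) y = 0:
  p(x) = 0,  q(x) = -2x^2 + 3x + 2/9.
Indicial equation: r(r-1) + (0) r + (2/9) = 0 -> roots r_1 = 2/3, r_2 = 1/3.
Take r = r_1 = 2/3. Let y(x) = x^r sum_{n>=0} a_n x^n with a_0 = 1.
Substitute y = x^r sum a_n x^n and match x^{r+n}. The recurrence is
  D(n) a_n + 3 a_{n-1} - 2 a_{n-2} = 0,  where D(n) = (r+n)(r+n-1) + (0)(r+n) + (2/9).
  a_n = [-3 a_{n-1} + 2 a_{n-2}] / D(n).
Since the indicial polynomial factors as (r - r_1)(r - r_2), D(n) = (r_1 + n - r_1)(r_1 + n - r_2) = n(n + 1/3).
Evaluating step by step (a_0 = 1):
  n = 1: D(1) = 1(1 + 1/3) = 4/3; numerator = -3(1) = -3; a_1 = (-3)/(4/3) = -9/4
  n = 2: D(2) = 2(2 + 1/3) = 14/3; numerator = -3(-9/4) + 2(1) = 35/4; a_2 = (35/4)/(14/3) = 15/8
  n = 3: D(3) = 3(3 + 1/3) = 10; numerator = -3(15/8) + 2(-9/4) = -81/8; a_3 = (-81/8)/(10) = -81/80
  n = 4: D(4) = 4(4 + 1/3) = 52/3; numerator = -3(-81/80) + 2(15/8) = 543/80; a_4 = (543/80)/(52/3) = 1629/4160
  n = 5: D(5) = 5(5 + 1/3) = 80/3; numerator = -3(1629/4160) + 2(-81/80) = -13311/4160; a_5 = (-13311/4160)/(80/3) = -39933/332800

r = 2/3; a_0 = 1; a_1 = -9/4; a_2 = 15/8; a_3 = -81/80; a_4 = 1629/4160; a_5 = -39933/332800
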